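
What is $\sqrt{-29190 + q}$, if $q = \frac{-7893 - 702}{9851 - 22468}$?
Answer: $\frac{i \sqrt{4646609388795}}{12617} \approx 170.85 i$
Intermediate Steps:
$q = \frac{8595}{12617}$ ($q = - \frac{8595}{-12617} = \left(-8595\right) \left(- \frac{1}{12617}\right) = \frac{8595}{12617} \approx 0.68122$)
$\sqrt{-29190 + q} = \sqrt{-29190 + \frac{8595}{12617}} = \sqrt{- \frac{368281635}{12617}} = \frac{i \sqrt{4646609388795}}{12617}$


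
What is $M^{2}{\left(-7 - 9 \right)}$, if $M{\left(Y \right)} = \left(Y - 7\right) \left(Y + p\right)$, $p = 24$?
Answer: $33856$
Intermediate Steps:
$M{\left(Y \right)} = \left(-7 + Y\right) \left(24 + Y\right)$ ($M{\left(Y \right)} = \left(Y - 7\right) \left(Y + 24\right) = \left(-7 + Y\right) \left(24 + Y\right)$)
$M^{2}{\left(-7 - 9 \right)} = \left(-168 + \left(-7 - 9\right)^{2} + 17 \left(-7 - 9\right)\right)^{2} = \left(-168 + \left(-16\right)^{2} + 17 \left(-16\right)\right)^{2} = \left(-168 + 256 - 272\right)^{2} = \left(-184\right)^{2} = 33856$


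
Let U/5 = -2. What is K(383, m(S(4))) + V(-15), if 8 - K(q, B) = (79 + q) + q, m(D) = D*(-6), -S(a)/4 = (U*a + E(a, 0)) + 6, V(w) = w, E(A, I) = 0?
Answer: -852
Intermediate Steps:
U = -10 (U = 5*(-2) = -10)
S(a) = -24 + 40*a (S(a) = -4*((-10*a + 0) + 6) = -4*(-10*a + 6) = -4*(6 - 10*a) = -24 + 40*a)
m(D) = -6*D
K(q, B) = -71 - 2*q (K(q, B) = 8 - ((79 + q) + q) = 8 - (79 + 2*q) = 8 + (-79 - 2*q) = -71 - 2*q)
K(383, m(S(4))) + V(-15) = (-71 - 2*383) - 15 = (-71 - 766) - 15 = -837 - 15 = -852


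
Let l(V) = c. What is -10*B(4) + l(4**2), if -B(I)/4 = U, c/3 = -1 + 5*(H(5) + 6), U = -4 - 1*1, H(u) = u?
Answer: -38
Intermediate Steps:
U = -5 (U = -4 - 1 = -5)
c = 162 (c = 3*(-1 + 5*(5 + 6)) = 3*(-1 + 5*11) = 3*(-1 + 55) = 3*54 = 162)
B(I) = 20 (B(I) = -4*(-5) = 20)
l(V) = 162
-10*B(4) + l(4**2) = -10*20 + 162 = -200 + 162 = -38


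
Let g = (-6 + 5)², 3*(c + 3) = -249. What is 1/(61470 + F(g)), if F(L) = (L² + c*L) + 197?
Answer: 1/61582 ≈ 1.6239e-5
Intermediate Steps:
c = -86 (c = -3 + (⅓)*(-249) = -3 - 83 = -86)
g = 1 (g = (-1)² = 1)
F(L) = 197 + L² - 86*L (F(L) = (L² - 86*L) + 197 = 197 + L² - 86*L)
1/(61470 + F(g)) = 1/(61470 + (197 + 1² - 86*1)) = 1/(61470 + (197 + 1 - 86)) = 1/(61470 + 112) = 1/61582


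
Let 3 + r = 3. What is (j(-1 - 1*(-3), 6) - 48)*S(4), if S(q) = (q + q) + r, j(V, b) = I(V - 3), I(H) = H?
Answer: -392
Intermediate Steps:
r = 0 (r = -3 + 3 = 0)
j(V, b) = -3 + V (j(V, b) = V - 3 = -3 + V)
S(q) = 2*q (S(q) = (q + q) + 0 = 2*q + 0 = 2*q)
(j(-1 - 1*(-3), 6) - 48)*S(4) = ((-3 + (-1 - 1*(-3))) - 48)*(2*4) = ((-3 + (-1 + 3)) - 48)*8 = ((-3 + 2) - 48)*8 = (-1 - 48)*8 = -49*8 = -392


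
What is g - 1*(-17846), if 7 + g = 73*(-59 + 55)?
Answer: 17547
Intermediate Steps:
g = -299 (g = -7 + 73*(-59 + 55) = -7 + 73*(-4) = -7 - 292 = -299)
g - 1*(-17846) = -299 - 1*(-17846) = -299 + 17846 = 17547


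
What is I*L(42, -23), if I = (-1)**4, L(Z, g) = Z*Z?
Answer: 1764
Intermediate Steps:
L(Z, g) = Z**2
I = 1
I*L(42, -23) = 1*42**2 = 1*1764 = 1764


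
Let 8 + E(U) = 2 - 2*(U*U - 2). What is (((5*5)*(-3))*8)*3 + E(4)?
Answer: -1834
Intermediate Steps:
E(U) = -2 - 2*U² (E(U) = -8 + (2 - 2*(U*U - 2)) = -8 + (2 - 2*(U² - 2)) = -8 + (2 - 2*(-2 + U²)) = -8 + (2 + (4 - 2*U²)) = -8 + (6 - 2*U²) = -2 - 2*U²)
(((5*5)*(-3))*8)*3 + E(4) = (((5*5)*(-3))*8)*3 + (-2 - 2*4²) = ((25*(-3))*8)*3 + (-2 - 2*16) = -75*8*3 + (-2 - 32) = -600*3 - 34 = -1800 - 34 = -1834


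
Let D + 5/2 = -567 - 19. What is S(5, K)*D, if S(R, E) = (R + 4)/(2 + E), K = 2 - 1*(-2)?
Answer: -3531/4 ≈ -882.75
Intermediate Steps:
K = 4 (K = 2 + 2 = 4)
S(R, E) = (4 + R)/(2 + E)
D = -1177/2 (D = -5/2 + (-567 - 19) = -5/2 - 586 = -1177/2 ≈ -588.50)
S(5, K)*D = ((4 + 5)/(2 + 4))*(-1177/2) = (9/6)*(-1177/2) = ((1/6)*9)*(-1177/2) = (3/2)*(-1177/2) = -3531/4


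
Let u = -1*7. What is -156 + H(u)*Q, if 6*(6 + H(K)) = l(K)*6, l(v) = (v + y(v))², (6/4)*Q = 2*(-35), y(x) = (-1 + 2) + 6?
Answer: 124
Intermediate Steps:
u = -7
y(x) = 7 (y(x) = 1 + 6 = 7)
Q = -140/3 (Q = 2*(2*(-35))/3 = (⅔)*(-70) = -140/3 ≈ -46.667)
l(v) = (7 + v)² (l(v) = (v + 7)² = (7 + v)²)
H(K) = -6 + (7 + K)² (H(K) = -6 + ((7 + K)²*6)/6 = -6 + (6*(7 + K)²)/6 = -6 + (7 + K)²)
-156 + H(u)*Q = -156 + (-6 + (7 - 7)²)*(-140/3) = -156 + (-6 + 0²)*(-140/3) = -156 + (-6 + 0)*(-140/3) = -156 - 6*(-140/3) = -156 + 280 = 124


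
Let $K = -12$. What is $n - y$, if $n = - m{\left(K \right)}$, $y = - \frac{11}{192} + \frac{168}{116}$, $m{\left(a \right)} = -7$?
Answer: $\frac{31231}{5568} \approx 5.609$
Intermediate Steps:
$y = \frac{7745}{5568}$ ($y = \left(-11\right) \frac{1}{192} + 168 \cdot \frac{1}{116} = - \frac{11}{192} + \frac{42}{29} = \frac{7745}{5568} \approx 1.391$)
$n = 7$ ($n = \left(-1\right) \left(-7\right) = 7$)
$n - y = 7 - \frac{7745}{5568} = \frac{31231}{5568}$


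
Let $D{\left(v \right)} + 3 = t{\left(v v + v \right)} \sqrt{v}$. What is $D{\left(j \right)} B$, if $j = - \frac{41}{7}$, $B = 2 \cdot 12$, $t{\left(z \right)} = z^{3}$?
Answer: $-72 + \frac{65012903616 i \sqrt{287}}{823543} \approx -72.0 + 1.3374 \cdot 10^{6} i$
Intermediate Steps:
$B = 24$
$j = - \frac{41}{7}$ ($j = \left(-41\right) \frac{1}{7} = - \frac{41}{7} \approx -5.8571$)
$D{\left(v \right)} = -3 + \sqrt{v} \left(v + v^{2}\right)^{3}$ ($D{\left(v \right)} = -3 + \left(v v + v\right)^{3} \sqrt{v} = -3 + \left(v^{2} + v\right)^{3} \sqrt{v} = -3 + \left(v + v^{2}\right)^{3} \sqrt{v} = -3 + \sqrt{v} \left(v + v^{2}\right)^{3}$)
$D{\left(j \right)} B = \left(-3 + \left(- \frac{41}{7}\right)^{\frac{7}{2}} \left(1 - \frac{41}{7}\right)^{3}\right) 24 = \left(-3 + - \frac{68921 i \sqrt{287}}{2401} \left(- \frac{34}{7}\right)^{3}\right) 24 = \left(-3 + - \frac{68921 i \sqrt{287}}{2401} \left(- \frac{39304}{343}\right)\right) 24 = \left(-3 + \frac{2708870984 i \sqrt{287}}{823543}\right) 24 = -72 + \frac{65012903616 i \sqrt{287}}{823543}$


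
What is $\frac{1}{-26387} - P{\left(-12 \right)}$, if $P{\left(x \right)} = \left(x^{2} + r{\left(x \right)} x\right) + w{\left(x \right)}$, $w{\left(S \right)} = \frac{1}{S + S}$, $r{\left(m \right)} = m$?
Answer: $- \frac{182360581}{633288} \approx -287.96$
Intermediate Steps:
$w{\left(S \right)} = \frac{1}{2 S}$
$P{\left(x \right)} = \frac{1}{2 x} + 2 x^{2}$ ($P{\left(x \right)} = \left(x^{2} + x x\right) + \frac{1}{2 x} = \left(x^{2} + x^{2}\right) + \frac{1}{2 x} = 2 x^{2} + \frac{1}{2 x} = \frac{1}{2 x} + 2 x^{2}$)
$\frac{1}{-26387} - P{\left(-12 \right)} = \frac{1}{-26387} - \frac{1 + 4 \left(-12\right)^{3}}{2 \left(-12\right)} = - \frac{1}{26387} - \frac{1}{2} \left(- \frac{1}{12}\right) \left(1 + 4 \left(-1728\right)\right) = - \frac{1}{26387} - \frac{1}{2} \left(- \frac{1}{12}\right) \left(1 - 6912\right) = - \frac{1}{26387} - \frac{1}{2} \left(- \frac{1}{12}\right) \left(-6911\right) = - \frac{1}{26387} - \frac{6911}{24} = - \frac{182360581}{633288}$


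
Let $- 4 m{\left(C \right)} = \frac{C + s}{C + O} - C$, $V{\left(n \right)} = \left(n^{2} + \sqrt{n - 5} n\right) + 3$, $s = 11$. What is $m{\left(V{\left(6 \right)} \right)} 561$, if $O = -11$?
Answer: $\frac{24321}{4} \approx 6080.3$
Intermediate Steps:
$V{\left(n \right)} = 3 + n^{2} + n \sqrt{-5 + n}$ ($V{\left(n \right)} = \left(n^{2} + \sqrt{-5 + n} n\right) + 3 = \left(n^{2} + n \sqrt{-5 + n}\right) + 3 = 3 + n^{2} + n \sqrt{-5 + n}$)
$m{\left(C \right)} = \frac{C}{4} - \frac{11 + C}{4 \left(-11 + C\right)}$ ($m{\left(C \right)} = - \frac{\frac{C + 11}{C - 11} - C}{4} = - \frac{\frac{11 + C}{-11 + C} - C}{4} = - \frac{- C + \frac{11 + C}{-11 + C}}{4} = \frac{C}{4} - \frac{11 + C}{4 \left(-11 + C\right)}$)
$m{\left(V{\left(6 \right)} \right)} 561 = \frac{-11 + \left(3 + 6^{2} + 6 \sqrt{-5 + 6}\right)^{2} - 12 \left(3 + 6^{2} + 6 \sqrt{-5 + 6}\right)}{4 \left(-11 + \left(3 + 6^{2} + 6 \sqrt{-5 + 6}\right)\right)} 561 = \frac{-11 + \left(3 + 36 + 6 \sqrt{1}\right)^{2} - 12 \left(3 + 36 + 6 \sqrt{1}\right)}{4 \left(-11 + \left(3 + 36 + 6 \sqrt{1}\right)\right)} 561 = \frac{-11 + \left(3 + 36 + 6 \cdot 1\right)^{2} - 12 \left(3 + 36 + 6 \cdot 1\right)}{4 \left(-11 + \left(3 + 36 + 6 \cdot 1\right)\right)} 561 = \frac{-11 + \left(3 + 36 + 6\right)^{2} - 12 \left(3 + 36 + 6\right)}{4 \left(-11 + \left(3 + 36 + 6\right)\right)} 561 = \frac{-11 + 45^{2} - 540}{4 \left(-11 + 45\right)} 561 = \frac{-11 + 2025 - 540}{4 \cdot 34} \cdot 561 = \frac{1}{4} \cdot \frac{1}{34} \cdot 1474 \cdot 561 = \frac{737}{68} \cdot 561 = \frac{24321}{4}$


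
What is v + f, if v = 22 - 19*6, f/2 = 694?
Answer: 1296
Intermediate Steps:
f = 1388 (f = 2*694 = 1388)
v = -92 (v = 22 - 114 = -92)
v + f = -92 + 1388 = 1296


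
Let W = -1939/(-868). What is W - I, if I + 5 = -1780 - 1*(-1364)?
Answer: 52481/124 ≈ 423.23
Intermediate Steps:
I = -421 (I = -5 + (-1780 - 1*(-1364)) = -5 + (-1780 + 1364) = -5 - 416 = -421)
W = 277/124 (W = -1939*(-1/868) = 277/124 ≈ 2.2339)
W - I = 277/124 - 1*(-421) = 277/124 + 421 = 52481/124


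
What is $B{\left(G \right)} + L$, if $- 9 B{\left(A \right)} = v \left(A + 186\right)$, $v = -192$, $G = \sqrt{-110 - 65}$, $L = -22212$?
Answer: $-18244 + \frac{320 i \sqrt{7}}{3} \approx -18244.0 + 282.21 i$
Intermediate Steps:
$G = 5 i \sqrt{7}$ ($G = \sqrt{-175} = 5 i \sqrt{7} \approx 13.229 i$)
$B{\left(A \right)} = 3968 + \frac{64 A}{3}$ ($B{\left(A \right)} = - \frac{\left(-192\right) \left(A + 186\right)}{9} = - \frac{\left(-192\right) \left(186 + A\right)}{9} = - \frac{-35712 - 192 A}{9} = 3968 + \frac{64 A}{3}$)
$B{\left(G \right)} + L = \left(3968 + \frac{64 \cdot 5 i \sqrt{7}}{3}\right) - 22212 = \left(3968 + \frac{320 i \sqrt{7}}{3}\right) - 22212 = -18244 + \frac{320 i \sqrt{7}}{3}$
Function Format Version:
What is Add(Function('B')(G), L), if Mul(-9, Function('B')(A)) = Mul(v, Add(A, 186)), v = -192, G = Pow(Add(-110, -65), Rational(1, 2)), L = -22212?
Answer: Add(-18244, Mul(Rational(320, 3), I, Pow(7, Rational(1, 2)))) ≈ Add(-18244., Mul(282.21, I))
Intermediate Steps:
G = Mul(5, I, Pow(7, Rational(1, 2))) (G = Pow(-175, Rational(1, 2)) = Mul(5, I, Pow(7, Rational(1, 2))) ≈ Mul(13.229, I))
Function('B')(A) = Add(3968, Mul(Rational(64, 3), A)) (Function('B')(A) = Mul(Rational(-1, 9), Mul(-192, Add(A, 186))) = Mul(Rational(-1, 9), Mul(-192, Add(186, A))) = Mul(Rational(-1, 9), Add(-35712, Mul(-192, A))) = Add(3968, Mul(Rational(64, 3), A)))
Add(Function('B')(G), L) = Add(Add(3968, Mul(Rational(64, 3), Mul(5, I, Pow(7, Rational(1, 2))))), -22212) = Add(Add(3968, Mul(Rational(320, 3), I, Pow(7, Rational(1, 2)))), -22212) = Add(-18244, Mul(Rational(320, 3), I, Pow(7, Rational(1, 2))))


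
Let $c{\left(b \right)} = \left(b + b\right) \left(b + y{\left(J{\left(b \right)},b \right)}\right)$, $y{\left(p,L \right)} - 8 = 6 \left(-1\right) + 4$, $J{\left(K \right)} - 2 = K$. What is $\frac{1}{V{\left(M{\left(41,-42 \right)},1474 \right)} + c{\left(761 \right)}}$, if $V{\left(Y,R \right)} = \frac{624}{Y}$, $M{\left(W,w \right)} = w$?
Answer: $\frac{7}{8171514} \approx 8.5663 \cdot 10^{-7}$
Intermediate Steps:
$J{\left(K \right)} = 2 + K$
$y{\left(p,L \right)} = 6$ ($y{\left(p,L \right)} = 8 + \left(6 \left(-1\right) + 4\right) = 8 + \left(-6 + 4\right) = 8 - 2 = 6$)
$c{\left(b \right)} = 2 b \left(6 + b\right)$ ($c{\left(b \right)} = \left(b + b\right) \left(b + 6\right) = 2 b \left(6 + b\right)$)
$\frac{1}{V{\left(M{\left(41,-42 \right)},1474 \right)} + c{\left(761 \right)}} = \frac{1}{\frac{624}{-42} + 2 \cdot 761 \left(6 + 761\right)} = \frac{1}{624 \left(- \frac{1}{42}\right) + 2 \cdot 761 \cdot 767} = \frac{1}{- \frac{104}{7} + 1167374} = \frac{1}{\frac{8171514}{7}} = \frac{7}{8171514}$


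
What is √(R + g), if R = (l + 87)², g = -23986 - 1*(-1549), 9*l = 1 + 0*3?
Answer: I*√1202741/9 ≈ 121.86*I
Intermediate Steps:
l = ⅑ (l = (1 + 0*3)/9 = (1 + 0)/9 = (⅑)*1 = ⅑ ≈ 0.11111)
g = -22437 (g = -23986 + 1549 = -22437)
R = 614656/81 (R = (⅑ + 87)² = (784/9)² = 614656/81 ≈ 7588.3)
√(R + g) = √(614656/81 - 22437) = √(-1202741/81) = I*√1202741/9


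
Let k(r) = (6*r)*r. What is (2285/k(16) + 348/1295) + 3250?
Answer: 6468133603/1989120 ≈ 3251.8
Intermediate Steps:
k(r) = 6*r²
(2285/k(16) + 348/1295) + 3250 = (2285/((6*16²)) + 348/1295) + 3250 = (2285/((6*256)) + 348*(1/1295)) + 3250 = (2285/1536 + 348/1295) + 3250 = 3493603/1989120 + 3250 = 6468133603/1989120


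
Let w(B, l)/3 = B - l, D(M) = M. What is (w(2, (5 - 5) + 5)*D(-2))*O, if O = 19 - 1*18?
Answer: 18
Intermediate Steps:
O = 1 (O = 19 - 18 = 1)
w(B, l) = -3*l + 3*B (w(B, l) = 3*(B - l) = -3*l + 3*B)
(w(2, (5 - 5) + 5)*D(-2))*O = ((-3*((5 - 5) + 5) + 3*2)*(-2))*1 = ((-3*(0 + 5) + 6)*(-2))*1 = ((-3*5 + 6)*(-2))*1 = ((-15 + 6)*(-2))*1 = -9*(-2)*1 = 18*1 = 18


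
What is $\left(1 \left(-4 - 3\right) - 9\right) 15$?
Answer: $-240$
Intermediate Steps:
$\left(1 \left(-4 - 3\right) - 9\right) 15 = \left(1 \left(-7\right) - 9\right) 15 = \left(-7 - 9\right) 15 = \left(-16\right) 15 = -240$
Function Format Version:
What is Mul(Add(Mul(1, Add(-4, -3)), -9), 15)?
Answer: -240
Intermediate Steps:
Mul(Add(Mul(1, Add(-4, -3)), -9), 15) = Mul(Add(Mul(1, -7), -9), 15) = Mul(Add(-7, -9), 15) = Mul(-16, 15) = -240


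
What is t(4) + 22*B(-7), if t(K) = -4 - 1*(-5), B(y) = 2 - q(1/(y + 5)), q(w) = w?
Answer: 56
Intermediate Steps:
B(y) = 2 - 1/(5 + y) (B(y) = 2 - 1/(y + 5) = 2 - 1/(5 + y))
t(K) = 1 (t(K) = -4 + 5 = 1)
t(4) + 22*B(-7) = 1 + 22*((9 + 2*(-7))/(5 - 7)) = 1 + 22*((9 - 14)/(-2)) = 1 + 22*(-1/2*(-5)) = 1 + 22*(5/2) = 1 + 55 = 56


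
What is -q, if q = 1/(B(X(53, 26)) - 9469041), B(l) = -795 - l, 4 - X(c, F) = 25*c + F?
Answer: 1/9468489 ≈ 1.0561e-7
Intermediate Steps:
X(c, F) = 4 - F - 25*c (X(c, F) = 4 - (25*c + F) = 4 - (F + 25*c) = 4 + (-F - 25*c) = 4 - F - 25*c)
q = -1/9468489 (q = 1/((-795 - (4 - 1*26 - 25*53)) - 9469041) = 1/((-795 - (4 - 26 - 1325)) - 9469041) = 1/((-795 - 1*(-1347)) - 9469041) = 1/((-795 + 1347) - 9469041) = 1/(552 - 9469041) = 1/(-9468489) = -1/9468489 ≈ -1.0561e-7)
-q = -1*(-1/9468489) = 1/9468489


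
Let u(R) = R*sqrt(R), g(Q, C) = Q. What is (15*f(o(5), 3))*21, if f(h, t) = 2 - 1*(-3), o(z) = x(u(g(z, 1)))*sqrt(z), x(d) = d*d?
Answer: 1575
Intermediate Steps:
u(R) = R**(3/2)
x(d) = d**2
o(z) = z**(7/2) (o(z) = (z**(3/2))**2*sqrt(z) = z**3*sqrt(z) = z**(7/2))
f(h, t) = 5 (f(h, t) = 2 + 3 = 5)
(15*f(o(5), 3))*21 = (15*5)*21 = 75*21 = 1575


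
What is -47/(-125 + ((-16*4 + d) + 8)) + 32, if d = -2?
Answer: 5903/183 ≈ 32.257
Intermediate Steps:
-47/(-125 + ((-16*4 + d) + 8)) + 32 = -47/(-125 + ((-16*4 - 2) + 8)) + 32 = -47/(-125 + ((-64 - 2) + 8)) + 32 = -47/(-125 + (-66 + 8)) + 32 = -47/(-125 - 58) + 32 = -47/(-183) + 32 = -47*(-1/183) + 32 = 47/183 + 32 = 5903/183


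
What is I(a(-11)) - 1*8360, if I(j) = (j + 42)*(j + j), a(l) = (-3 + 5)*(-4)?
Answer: -8904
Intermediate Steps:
a(l) = -8 (a(l) = 2*(-4) = -8)
I(j) = 2*j*(42 + j) (I(j) = (42 + j)*(2*j) = 2*j*(42 + j))
I(a(-11)) - 1*8360 = 2*(-8)*(42 - 8) - 1*8360 = 2*(-8)*34 - 8360 = -544 - 8360 = -8904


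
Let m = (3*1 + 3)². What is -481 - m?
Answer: -517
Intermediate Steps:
m = 36 (m = (3 + 3)² = 6² = 36)
-481 - m = -481 - 1*36 = -481 - 36 = -517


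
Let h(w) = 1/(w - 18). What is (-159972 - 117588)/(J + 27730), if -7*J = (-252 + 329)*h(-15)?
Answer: -832680/83191 ≈ -10.009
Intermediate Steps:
h(w) = 1/(-18 + w)
J = ⅓ (J = -(-252 + 329)/(7*(-18 - 15)) = -11/(-33) = -11*(-1)/33 = -⅐*(-7/3) = ⅓ ≈ 0.33333)
(-159972 - 117588)/(J + 27730) = (-159972 - 117588)/(⅓ + 27730) = -277560/83191/3 = -277560*3/83191 = -832680/83191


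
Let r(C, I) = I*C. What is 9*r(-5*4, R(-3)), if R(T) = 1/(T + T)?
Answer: 30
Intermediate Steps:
R(T) = 1/(2*T)
r(C, I) = C*I
9*r(-5*4, R(-3)) = 9*((-5*4)*((½)/(-3))) = 9*(-10*(-1)/3) = 9*(-20*(-⅙)) = 9*(10/3) = 30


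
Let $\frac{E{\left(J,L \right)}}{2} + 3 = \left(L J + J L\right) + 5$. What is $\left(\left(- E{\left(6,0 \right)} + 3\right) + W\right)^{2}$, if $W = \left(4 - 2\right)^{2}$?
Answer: $9$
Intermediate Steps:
$E{\left(J,L \right)} = 4 + 4 J L$ ($E{\left(J,L \right)} = -6 + 2 \left(\left(L J + J L\right) + 5\right) = -6 + 2 \left(\left(J L + J L\right) + 5\right) = -6 + 2 \left(2 J L + 5\right) = -6 + 2 \left(5 + 2 J L\right) = -6 + \left(10 + 4 J L\right) = 4 + 4 J L$)
$W = 4$ ($W = 2^{2} = 4$)
$\left(\left(- E{\left(6,0 \right)} + 3\right) + W\right)^{2} = \left(\left(- (4 + 4 \cdot 6 \cdot 0) + 3\right) + 4\right)^{2} = \left(\left(- (4 + 0) + 3\right) + 4\right)^{2} = \left(\left(\left(-1\right) 4 + 3\right) + 4\right)^{2} = \left(\left(-4 + 3\right) + 4\right)^{2} = \left(-1 + 4\right)^{2} = 3^{2} = 9$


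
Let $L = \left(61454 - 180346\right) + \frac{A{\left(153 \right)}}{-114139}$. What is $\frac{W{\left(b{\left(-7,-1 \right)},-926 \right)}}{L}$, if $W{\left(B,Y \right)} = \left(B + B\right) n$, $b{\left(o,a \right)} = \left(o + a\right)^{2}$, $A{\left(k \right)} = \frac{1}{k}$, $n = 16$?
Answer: $- \frac{35764770816}{2076242740165} \approx -0.017226$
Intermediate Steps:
$b{\left(o,a \right)} = \left(a + o\right)^{2}$
$L = - \frac{2076242740165}{17463267}$ ($L = \left(61454 - 180346\right) + \frac{1}{153 \left(-114139\right)} = \left(61454 - 180346\right) + \frac{1}{153} \left(- \frac{1}{114139}\right) = -118892 - \frac{1}{17463267} = - \frac{2076242740165}{17463267} \approx -1.1889 \cdot 10^{5}$)
$W{\left(B,Y \right)} = 32 B$ ($W{\left(B,Y \right)} = \left(B + B\right) 16 = 2 B 16 = 32 B$)
$\frac{W{\left(b{\left(-7,-1 \right)},-926 \right)}}{L} = \frac{32 \left(-1 - 7\right)^{2}}{- \frac{2076242740165}{17463267}} = 32 \left(-8\right)^{2} \left(- \frac{17463267}{2076242740165}\right) = 32 \cdot 64 \left(- \frac{17463267}{2076242740165}\right) = 2048 \left(- \frac{17463267}{2076242740165}\right) = - \frac{35764770816}{2076242740165}$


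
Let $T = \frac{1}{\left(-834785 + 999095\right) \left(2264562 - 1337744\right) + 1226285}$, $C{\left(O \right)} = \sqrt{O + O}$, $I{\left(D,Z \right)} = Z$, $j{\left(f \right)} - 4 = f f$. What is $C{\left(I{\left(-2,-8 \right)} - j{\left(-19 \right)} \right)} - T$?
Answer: $- \frac{1}{152286691865} + i \sqrt{746} \approx -6.5666 \cdot 10^{-12} + 27.313 i$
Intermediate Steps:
$j{\left(f \right)} = 4 + f^{2}$ ($j{\left(f \right)} = 4 + f f = 4 + f^{2}$)
$C{\left(O \right)} = \sqrt{2} \sqrt{O}$ ($C{\left(O \right)} = \sqrt{2 O} = \sqrt{2} \sqrt{O}$)
$T = \frac{1}{152286691865}$ ($T = \frac{1}{164310 \cdot 926818 + 1226285} = \frac{1}{152285465580 + 1226285} = \frac{1}{152286691865} \approx 6.5666 \cdot 10^{-12}$)
$C{\left(I{\left(-2,-8 \right)} - j{\left(-19 \right)} \right)} - T = \sqrt{2} \sqrt{-8 - \left(4 + \left(-19\right)^{2}\right)} - \frac{1}{152286691865} = \sqrt{2} \sqrt{-8 - \left(4 + 361\right)} - \frac{1}{152286691865} = \sqrt{2} \sqrt{-8 - 365} - \frac{1}{152286691865} = \sqrt{2} \sqrt{-373} - \frac{1}{152286691865} = \sqrt{2} i \sqrt{373} - \frac{1}{152286691865} = i \sqrt{746} - \frac{1}{152286691865} = - \frac{1}{152286691865} + i \sqrt{746}$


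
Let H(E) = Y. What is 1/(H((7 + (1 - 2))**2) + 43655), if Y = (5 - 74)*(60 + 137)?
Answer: 1/30062 ≈ 3.3265e-5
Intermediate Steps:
Y = -13593 (Y = -69*197 = -13593)
H(E) = -13593
1/(H((7 + (1 - 2))**2) + 43655) = 1/(-13593 + 43655) = 1/30062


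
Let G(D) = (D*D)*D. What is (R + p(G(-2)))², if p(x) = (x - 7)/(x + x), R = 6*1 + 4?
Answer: 30625/256 ≈ 119.63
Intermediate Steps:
R = 10 (R = 6 + 4 = 10)
G(D) = D³ (G(D) = D²*D = D³)
p(x) = (-7 + x)/(2*x) (p(x) = (-7 + x)/((2*x)) = (-7 + x)*(1/(2*x)) = (-7 + x)/(2*x))
(R + p(G(-2)))² = (10 + (-7 + (-2)³)/(2*((-2)³)))² = (10 + (½)*(-7 - 8)/(-8))² = (10 + (½)*(-⅛)*(-15))² = (10 + 15/16)² = (175/16)² = 30625/256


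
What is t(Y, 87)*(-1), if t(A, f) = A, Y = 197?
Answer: -197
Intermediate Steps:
t(Y, 87)*(-1) = 197*(-1) = -197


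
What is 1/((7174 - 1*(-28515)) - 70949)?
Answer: -1/35260 ≈ -2.8361e-5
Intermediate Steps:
1/((7174 - 1*(-28515)) - 70949) = 1/((7174 + 28515) - 70949) = 1/(35689 - 70949) = 1/(-35260) = -1/35260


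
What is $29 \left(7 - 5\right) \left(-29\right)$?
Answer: $-1682$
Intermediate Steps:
$29 \left(7 - 5\right) \left(-29\right) = 29 \cdot 2 \left(-29\right) = 58 \left(-29\right) = -1682$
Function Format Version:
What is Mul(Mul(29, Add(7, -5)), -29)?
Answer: -1682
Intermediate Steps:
Mul(Mul(29, Add(7, -5)), -29) = Mul(Mul(29, 2), -29) = Mul(58, -29) = -1682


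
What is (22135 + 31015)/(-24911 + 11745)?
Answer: -26575/6583 ≈ -4.0369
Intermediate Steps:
(22135 + 31015)/(-24911 + 11745) = 53150/(-13166) = 53150*(-1/13166) = -26575/6583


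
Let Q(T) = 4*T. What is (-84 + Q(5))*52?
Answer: -3328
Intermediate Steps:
(-84 + Q(5))*52 = (-84 + 4*5)*52 = (-84 + 20)*52 = -64*52 = -3328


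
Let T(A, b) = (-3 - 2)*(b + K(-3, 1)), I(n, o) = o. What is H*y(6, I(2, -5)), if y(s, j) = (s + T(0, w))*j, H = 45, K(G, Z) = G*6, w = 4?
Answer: -17100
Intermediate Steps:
K(G, Z) = 6*G
T(A, b) = 90 - 5*b (T(A, b) = (-3 - 2)*(b + 6*(-3)) = -5*(b - 18) = -5*(-18 + b) = 90 - 5*b)
y(s, j) = j*(70 + s) (y(s, j) = (s + (90 - 5*4))*j = (s + (90 - 20))*j = (s + 70)*j = (70 + s)*j = j*(70 + s))
H*y(6, I(2, -5)) = 45*(-5*(70 + 6)) = 45*(-5*76) = 45*(-380) = -17100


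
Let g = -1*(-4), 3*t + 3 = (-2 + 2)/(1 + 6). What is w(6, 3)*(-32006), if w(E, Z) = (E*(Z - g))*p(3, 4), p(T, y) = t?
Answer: -192036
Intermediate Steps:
t = -1 (t = -1 + ((-2 + 2)/(1 + 6))/3 = -1 + (0/7)/3 = -1 + (0*(⅐))/3 = -1 + (⅓)*0 = -1 + 0 = -1)
p(T, y) = -1
g = 4
w(E, Z) = -E*(-4 + Z) (w(E, Z) = (E*(Z - 1*4))*(-1) = (E*(Z - 4))*(-1) = (E*(-4 + Z))*(-1) = -E*(-4 + Z))
w(6, 3)*(-32006) = (6*(4 - 1*3))*(-32006) = (6*(4 - 3))*(-32006) = (6*1)*(-32006) = 6*(-32006) = -192036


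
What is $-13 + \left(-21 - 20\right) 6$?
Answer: $-259$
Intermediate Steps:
$-13 + \left(-21 - 20\right) 6 = -13 - 246 = -259$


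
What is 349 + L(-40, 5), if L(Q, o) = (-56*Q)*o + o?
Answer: 11554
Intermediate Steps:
L(Q, o) = o - 56*Q*o (L(Q, o) = -56*Q*o + o = o - 56*Q*o)
349 + L(-40, 5) = 349 + 5*(1 - 56*(-40)) = 349 + 5*(1 + 2240) = 349 + 5*2241 = 349 + 11205 = 11554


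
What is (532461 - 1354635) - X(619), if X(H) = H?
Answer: -822793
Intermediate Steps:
(532461 - 1354635) - X(619) = (532461 - 1354635) - 1*619 = -822174 - 619 = -822793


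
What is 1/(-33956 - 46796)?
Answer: -1/80752 ≈ -1.2384e-5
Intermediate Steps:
1/(-33956 - 46796) = 1/(-80752) = -1/80752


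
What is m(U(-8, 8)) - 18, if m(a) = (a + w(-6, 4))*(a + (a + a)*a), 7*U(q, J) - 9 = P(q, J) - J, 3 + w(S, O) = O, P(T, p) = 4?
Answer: -5154/343 ≈ -15.026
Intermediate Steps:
w(S, O) = -3 + O
U(q, J) = 13/7 - J/7 (U(q, J) = 9/7 + (4 - J)/7 = 9/7 + (4/7 - J/7) = 13/7 - J/7)
m(a) = (1 + a)*(a + 2*a²) (m(a) = (a + (-3 + 4))*(a + (a + a)*a) = (a + 1)*(a + (2*a)*a) = (1 + a)*(a + 2*a²))
m(U(-8, 8)) - 18 = (13/7 - ⅐*8)*(1 + 2*(13/7 - ⅐*8)² + 3*(13/7 - ⅐*8)) - 18 = (13/7 - 8/7)*(1 + 2*(13/7 - 8/7)² + 3*(13/7 - 8/7)) - 18 = 5*(1 + 2*(5/7)² + 3*(5/7))/7 - 18 = 5*(1 + 2*(25/49) + 15/7)/7 - 18 = 5*(1 + 50/49 + 15/7)/7 - 18 = (5/7)*(204/49) - 18 = 1020/343 - 18 = -5154/343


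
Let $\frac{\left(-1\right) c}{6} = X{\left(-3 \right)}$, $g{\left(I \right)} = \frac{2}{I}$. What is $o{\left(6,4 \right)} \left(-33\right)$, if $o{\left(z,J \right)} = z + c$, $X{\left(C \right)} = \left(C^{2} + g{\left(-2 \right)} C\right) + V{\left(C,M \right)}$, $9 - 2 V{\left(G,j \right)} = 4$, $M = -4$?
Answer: $2673$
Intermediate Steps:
$V{\left(G,j \right)} = \frac{5}{2}$ ($V{\left(G,j \right)} = \frac{9}{2} - 2 = \frac{5}{2}$)
$X{\left(C \right)} = \frac{5}{2} + C^{2} - C$ ($X{\left(C \right)} = \left(C^{2} + \frac{2}{-2} C\right) + \frac{5}{2} = \left(C^{2} + 2 \left(- \frac{1}{2}\right) C\right) + \frac{5}{2} = \left(C^{2} - C\right) + \frac{5}{2} = \frac{5}{2} + C^{2} - C$)
$c = -87$ ($c = - 6 \left(\frac{5}{2} + \left(-3\right)^{2} - -3\right) = - 6 \left(\frac{5}{2} + 9 + 3\right) = \left(-6\right) \frac{29}{2} = -87$)
$o{\left(z,J \right)} = -87 + z$ ($o{\left(z,J \right)} = z - 87 = -87 + z$)
$o{\left(6,4 \right)} \left(-33\right) = \left(-87 + 6\right) \left(-33\right) = \left(-81\right) \left(-33\right) = 2673$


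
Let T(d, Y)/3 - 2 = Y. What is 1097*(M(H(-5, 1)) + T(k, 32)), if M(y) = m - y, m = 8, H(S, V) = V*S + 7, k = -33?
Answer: 118476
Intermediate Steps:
H(S, V) = 7 + S*V (H(S, V) = S*V + 7 = 7 + S*V)
T(d, Y) = 6 + 3*Y
M(y) = 8 - y
1097*(M(H(-5, 1)) + T(k, 32)) = 1097*((8 - (7 - 5*1)) + (6 + 3*32)) = 1097*((8 - (7 - 5)) + (6 + 96)) = 1097*((8 - 1*2) + 102) = 1097*((8 - 2) + 102) = 1097*(6 + 102) = 1097*108 = 118476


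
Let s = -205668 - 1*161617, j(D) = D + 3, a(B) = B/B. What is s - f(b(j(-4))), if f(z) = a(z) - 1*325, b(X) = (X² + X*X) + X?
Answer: -366961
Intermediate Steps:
a(B) = 1
j(D) = 3 + D
b(X) = X + 2*X² (b(X) = (X² + X²) + X = 2*X² + X = X + 2*X²)
f(z) = -324 (f(z) = 1 - 1*325 = 1 - 325 = -324)
s = -367285 (s = -205668 - 161617 = -367285)
s - f(b(j(-4))) = -367285 - 1*(-324) = -367285 + 324 = -366961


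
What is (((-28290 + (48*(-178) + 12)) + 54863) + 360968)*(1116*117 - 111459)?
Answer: 7243999017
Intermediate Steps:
(((-28290 + (48*(-178) + 12)) + 54863) + 360968)*(1116*117 - 111459) = (((-28290 + (-8544 + 12)) + 54863) + 360968)*(130572 - 111459) = (((-28290 - 8532) + 54863) + 360968)*19113 = ((-36822 + 54863) + 360968)*19113 = (18041 + 360968)*19113 = 379009*19113 = 7243999017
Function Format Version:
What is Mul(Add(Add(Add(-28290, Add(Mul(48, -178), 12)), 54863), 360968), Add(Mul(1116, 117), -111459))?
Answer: 7243999017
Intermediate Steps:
Mul(Add(Add(Add(-28290, Add(Mul(48, -178), 12)), 54863), 360968), Add(Mul(1116, 117), -111459)) = Mul(Add(Add(Add(-28290, Add(-8544, 12)), 54863), 360968), Add(130572, -111459)) = Mul(Add(Add(Add(-28290, -8532), 54863), 360968), 19113) = Mul(Add(Add(-36822, 54863), 360968), 19113) = Mul(Add(18041, 360968), 19113) = Mul(379009, 19113) = 7243999017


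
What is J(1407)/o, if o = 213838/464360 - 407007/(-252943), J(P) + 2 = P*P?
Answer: 116261314273273780/121543297877 ≈ 9.5654e+5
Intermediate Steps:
J(P) = -2 + P² (J(P) = -2 + P*P = -2 + P²)
o = 121543297877/58728305740 (o = 213838*(1/464360) - 407007*(-1/252943) = 106919/232180 + 407007/252943 = 121543297877/58728305740 ≈ 2.0696)
J(1407)/o = (-2 + 1407²)/(121543297877/58728305740) = (-2 + 1979649)*(58728305740/121543297877) = 1979647*(58728305740/121543297877) = 116261314273273780/121543297877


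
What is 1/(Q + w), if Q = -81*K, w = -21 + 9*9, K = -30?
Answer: 1/2490 ≈ 0.00040161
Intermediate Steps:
w = 60 (w = -21 + 81 = 60)
Q = 2430 (Q = -81*(-30) = 2430)
1/(Q + w) = 1/(2430 + 60) = 1/2490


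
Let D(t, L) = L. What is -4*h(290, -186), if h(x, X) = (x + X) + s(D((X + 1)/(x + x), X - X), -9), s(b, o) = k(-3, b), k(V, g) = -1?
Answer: -412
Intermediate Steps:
s(b, o) = -1
h(x, X) = -1 + X + x (h(x, X) = (x + X) - 1 = (X + x) - 1 = -1 + X + x)
-4*h(290, -186) = -4*(-1 - 186 + 290) = -4*103 = -412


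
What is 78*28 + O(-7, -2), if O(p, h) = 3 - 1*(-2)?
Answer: 2189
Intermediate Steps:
O(p, h) = 5 (O(p, h) = 3 + 2 = 5)
78*28 + O(-7, -2) = 78*28 + 5 = 2184 + 5 = 2189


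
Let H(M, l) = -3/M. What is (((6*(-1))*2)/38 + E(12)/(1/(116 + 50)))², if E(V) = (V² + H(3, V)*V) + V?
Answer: 206270388900/361 ≈ 5.7139e+8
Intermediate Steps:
E(V) = V² (E(V) = (V² + (-3/3)*V) + V = (V² + (-3*⅓)*V) + V = (V² - V) + V = V²)
(((6*(-1))*2)/38 + E(12)/(1/(116 + 50)))² = (((6*(-1))*2)/38 + 12²/(1/(116 + 50)))² = (-6*2*(1/38) + 144/(1/166))² = (-12*1/38 + 144/(1/166))² = (-6/19 + 144*166)² = (-6/19 + 23904)² = (454170/19)² = 206270388900/361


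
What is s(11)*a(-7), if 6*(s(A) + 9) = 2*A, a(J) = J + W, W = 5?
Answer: 32/3 ≈ 10.667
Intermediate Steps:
a(J) = 5 + J (a(J) = J + 5 = 5 + J)
s(A) = -9 + A/3 (s(A) = -9 + (2*A)/6 = -9 + A/3)
s(11)*a(-7) = (-9 + (1/3)*11)*(5 - 7) = (-9 + 11/3)*(-2) = -16/3*(-2) = 32/3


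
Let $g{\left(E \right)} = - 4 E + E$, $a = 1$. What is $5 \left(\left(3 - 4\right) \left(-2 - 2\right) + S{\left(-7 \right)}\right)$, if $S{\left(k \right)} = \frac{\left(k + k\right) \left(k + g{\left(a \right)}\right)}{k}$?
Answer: $-80$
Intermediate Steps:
$g{\left(E \right)} = - 3 E$
$S{\left(k \right)} = -6 + 2 k$ ($S{\left(k \right)} = \frac{\left(k + k\right) \left(k - 3\right)}{k} = \frac{2 k \left(k - 3\right)}{k} = \frac{2 k \left(-3 + k\right)}{k} = -6 + 2 k$)
$5 \left(\left(3 - 4\right) \left(-2 - 2\right) + S{\left(-7 \right)}\right) = 5 \left(\left(3 - 4\right) \left(-2 - 2\right) + \left(-6 + 2 \left(-7\right)\right)\right) = 5 \left(\left(-1\right) \left(-4\right) - 20\right) = 5 \left(4 - 20\right) = 5 \left(-16\right) = -80$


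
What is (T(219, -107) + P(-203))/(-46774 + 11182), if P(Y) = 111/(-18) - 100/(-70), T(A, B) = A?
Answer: -8999/1494864 ≈ -0.0060199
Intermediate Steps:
P(Y) = -199/42 (P(Y) = 111*(-1/18) - 100*(-1/70) = -37/6 + 10/7 = -199/42)
(T(219, -107) + P(-203))/(-46774 + 11182) = (219 - 199/42)/(-46774 + 11182) = (8999/42)/(-35592) = (8999/42)*(-1/35592) = -8999/1494864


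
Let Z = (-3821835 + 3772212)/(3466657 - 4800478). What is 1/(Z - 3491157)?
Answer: -444607/1552192823758 ≈ -2.8644e-7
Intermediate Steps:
Z = 16541/444607 (Z = -49623/(-1333821) = -49623*(-1/1333821) = 16541/444607 ≈ 0.037204)
1/(Z - 3491157) = 1/(16541/444607 - 3491157) = 1/(-1552192823758/444607) = -444607/1552192823758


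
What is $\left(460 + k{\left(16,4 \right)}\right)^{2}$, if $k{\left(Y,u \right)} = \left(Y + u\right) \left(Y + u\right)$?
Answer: $739600$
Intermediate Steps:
$k{\left(Y,u \right)} = \left(Y + u\right)^{2}$
$\left(460 + k{\left(16,4 \right)}\right)^{2} = \left(460 + \left(16 + 4\right)^{2}\right)^{2} = \left(460 + 20^{2}\right)^{2} = \left(460 + 400\right)^{2} = 860^{2} = 739600$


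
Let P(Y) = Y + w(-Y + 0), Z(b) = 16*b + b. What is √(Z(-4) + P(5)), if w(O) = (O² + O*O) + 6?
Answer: I*√7 ≈ 2.6458*I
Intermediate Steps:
Z(b) = 17*b
w(O) = 6 + 2*O² (w(O) = (O² + O²) + 6 = 2*O² + 6 = 6 + 2*O²)
P(Y) = 6 + Y + 2*Y² (P(Y) = Y + (6 + 2*(-Y + 0)²) = Y + (6 + 2*(-Y)²) = Y + (6 + 2*Y²) = 6 + Y + 2*Y²)
√(Z(-4) + P(5)) = √(17*(-4) + (6 + 5 + 2*5²)) = √(-68 + (6 + 5 + 2*25)) = √(-68 + (6 + 5 + 50)) = √(-68 + 61) = √(-7) = I*√7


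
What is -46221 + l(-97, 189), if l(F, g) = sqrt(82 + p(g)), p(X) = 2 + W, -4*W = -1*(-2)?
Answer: -46221 + sqrt(334)/2 ≈ -46212.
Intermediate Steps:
W = -1/2 (W = -(-1)*(-2)/4 = -1/4*2 = -1/2 ≈ -0.50000)
p(X) = 3/2 (p(X) = 2 - 1/2 = 3/2)
l(F, g) = sqrt(334)/2 (l(F, g) = sqrt(82 + 3/2) = sqrt(167/2) = sqrt(334)/2)
-46221 + l(-97, 189) = -46221 + sqrt(334)/2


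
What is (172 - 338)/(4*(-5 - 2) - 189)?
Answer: 166/217 ≈ 0.76498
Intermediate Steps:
(172 - 338)/(4*(-5 - 2) - 189) = -166/(4*(-7) - 189) = -166/(-28 - 189) = -166/(-217) = -166*(-1/217) = 166/217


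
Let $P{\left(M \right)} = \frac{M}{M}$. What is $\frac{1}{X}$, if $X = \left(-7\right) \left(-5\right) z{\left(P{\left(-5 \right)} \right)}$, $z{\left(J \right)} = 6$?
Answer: $\frac{1}{210} \approx 0.0047619$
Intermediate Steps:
$P{\left(M \right)} = 1$
$X = 210$ ($X = \left(-7\right) \left(-5\right) 6 = 35 \cdot 6 = 210$)
$\frac{1}{X} = \frac{1}{210}$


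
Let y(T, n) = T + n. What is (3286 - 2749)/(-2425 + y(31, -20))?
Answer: -537/2414 ≈ -0.22245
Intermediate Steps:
(3286 - 2749)/(-2425 + y(31, -20)) = (3286 - 2749)/(-2425 + (31 - 20)) = 537/(-2425 + 11) = 537/(-2414) = 537*(-1/2414) = -537/2414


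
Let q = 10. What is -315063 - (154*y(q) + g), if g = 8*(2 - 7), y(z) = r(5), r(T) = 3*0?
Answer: -315023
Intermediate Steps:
r(T) = 0
y(z) = 0
g = -40 (g = 8*(-5) = -40)
-315063 - (154*y(q) + g) = -315063 - (154*0 - 40) = -315063 - (0 - 40) = -315063 - 1*(-40) = -315063 + 40 = -315023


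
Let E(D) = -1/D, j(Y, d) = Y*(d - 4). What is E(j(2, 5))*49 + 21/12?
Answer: -91/4 ≈ -22.750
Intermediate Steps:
j(Y, d) = Y*(-4 + d)
E(j(2, 5))*49 + 21/12 = -1/(2*(-4 + 5))*49 + 21/12 = -1/(2*1)*49 + 21*(1/12) = -1/2*49 + 7/4 = -1*½*49 + 7/4 = -½*49 + 7/4 = -49/2 + 7/4 = -91/4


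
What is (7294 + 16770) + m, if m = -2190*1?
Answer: 21874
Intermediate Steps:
m = -2190
(7294 + 16770) + m = (7294 + 16770) - 2190 = 24064 - 2190 = 21874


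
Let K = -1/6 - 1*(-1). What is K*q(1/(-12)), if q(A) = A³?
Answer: -5/10368 ≈ -0.00048225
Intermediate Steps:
K = ⅚ (K = -1*⅙ + 1 = -⅙ + 1 = ⅚ ≈ 0.83333)
K*q(1/(-12)) = 5*(1/(-12))³/6 = 5*(-1/12)³/6 = (⅚)*(-1/1728) = -5/10368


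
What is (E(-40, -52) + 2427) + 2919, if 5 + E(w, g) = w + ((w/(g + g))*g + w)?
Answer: 5241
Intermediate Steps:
E(w, g) = -5 + 5*w/2 (E(w, g) = -5 + (w + ((w/(g + g))*g + w)) = -5 + (w + ((w/((2*g)))*g + w)) = -5 + (w + (((1/(2*g))*w)*g + w)) = -5 + (w + ((w/(2*g))*g + w)) = -5 + (w + (w/2 + w)) = -5 + (w + 3*w/2) = -5 + 5*w/2)
(E(-40, -52) + 2427) + 2919 = ((-5 + (5/2)*(-40)) + 2427) + 2919 = ((-5 - 100) + 2427) + 2919 = (-105 + 2427) + 2919 = 2322 + 2919 = 5241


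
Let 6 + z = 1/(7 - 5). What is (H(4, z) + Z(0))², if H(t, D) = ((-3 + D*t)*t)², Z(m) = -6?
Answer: 99880036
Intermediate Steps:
z = -11/2 (z = -6 + 1/(7 - 5) = -6 + 1/2 = -6 + ½ = -11/2 ≈ -5.5000)
H(t, D) = t²*(-3 + D*t)² (H(t, D) = (t*(-3 + D*t))² = t²*(-3 + D*t)²)
(H(4, z) + Z(0))² = (4²*(-3 - 11/2*4)² - 6)² = (16*(-3 - 22)² - 6)² = (16*(-25)² - 6)² = (16*625 - 6)² = (10000 - 6)² = 9994² = 99880036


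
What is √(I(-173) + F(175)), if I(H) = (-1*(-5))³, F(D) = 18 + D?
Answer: √318 ≈ 17.833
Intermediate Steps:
I(H) = 125 (I(H) = 5³ = 125)
√(I(-173) + F(175)) = √(125 + (18 + 175)) = √(125 + 193) = √318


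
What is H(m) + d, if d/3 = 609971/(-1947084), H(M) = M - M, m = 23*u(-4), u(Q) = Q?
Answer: -609971/649028 ≈ -0.93982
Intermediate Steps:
m = -92 (m = 23*(-4) = -92)
H(M) = 0
d = -609971/649028 (d = 3*(609971/(-1947084)) = 3*(609971*(-1/1947084)) = 3*(-609971/1947084) = -609971/649028 ≈ -0.93982)
H(m) + d = 0 - 609971/649028 = -609971/649028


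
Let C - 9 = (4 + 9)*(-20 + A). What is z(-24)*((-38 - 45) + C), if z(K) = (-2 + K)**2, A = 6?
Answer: -173056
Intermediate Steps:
C = -173 (C = 9 + (4 + 9)*(-20 + 6) = 9 + 13*(-14) = 9 - 182 = -173)
z(-24)*((-38 - 45) + C) = (-2 - 24)**2*((-38 - 45) - 173) = (-26)**2*(-83 - 173) = 676*(-256) = -173056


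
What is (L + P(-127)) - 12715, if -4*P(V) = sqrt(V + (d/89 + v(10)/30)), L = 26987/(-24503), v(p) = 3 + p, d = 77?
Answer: -311582632/24503 - I*sqrt(896113410)/10680 ≈ -12716.0 - 2.8029*I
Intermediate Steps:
L = -26987/24503 (L = 26987*(-1/24503) = -26987/24503 ≈ -1.1014)
P(V) = -sqrt(3467/2670 + V)/4 (P(V) = -sqrt(V + (77/89 + (3 + 10)/30))/4 = -sqrt(V + (77*(1/89) + 13*(1/30)))/4 = -sqrt(V + (77/89 + 13/30))/4 = -sqrt(V + 3467/2670)/4 = -sqrt(3467/2670 + V)/4)
(L + P(-127)) - 12715 = (-26987/24503 - sqrt(9256890 + 7128900*(-127))/10680) - 12715 = (-26987/24503 - sqrt(9256890 - 905370300)/10680) - 12715 = (-26987/24503 - I*sqrt(896113410)/10680) - 12715 = -311582632/24503 - I*sqrt(896113410)/10680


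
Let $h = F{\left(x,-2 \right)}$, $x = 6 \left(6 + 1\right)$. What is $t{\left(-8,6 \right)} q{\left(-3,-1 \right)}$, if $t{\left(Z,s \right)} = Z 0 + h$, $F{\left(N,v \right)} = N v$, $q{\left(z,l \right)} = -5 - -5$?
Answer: $0$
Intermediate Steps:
$q{\left(z,l \right)} = 0$ ($q{\left(z,l \right)} = -5 + 5 = 0$)
$x = 42$ ($x = 6 \cdot 7 = 42$)
$h = -84$ ($h = 42 \left(-2\right) = -84$)
$t{\left(Z,s \right)} = -84$ ($t{\left(Z,s \right)} = Z 0 - 84 = 0 - 84 = -84$)
$t{\left(-8,6 \right)} q{\left(-3,-1 \right)} = \left(-84\right) 0 = 0$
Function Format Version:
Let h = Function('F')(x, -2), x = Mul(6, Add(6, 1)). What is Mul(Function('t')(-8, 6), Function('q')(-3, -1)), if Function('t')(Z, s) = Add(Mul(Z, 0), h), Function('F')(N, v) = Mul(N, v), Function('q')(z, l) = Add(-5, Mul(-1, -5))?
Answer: 0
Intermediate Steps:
Function('q')(z, l) = 0 (Function('q')(z, l) = Add(-5, 5) = 0)
x = 42 (x = Mul(6, 7) = 42)
h = -84 (h = Mul(42, -2) = -84)
Function('t')(Z, s) = -84 (Function('t')(Z, s) = Add(Mul(Z, 0), -84) = Add(0, -84) = -84)
Mul(Function('t')(-8, 6), Function('q')(-3, -1)) = Mul(-84, 0) = 0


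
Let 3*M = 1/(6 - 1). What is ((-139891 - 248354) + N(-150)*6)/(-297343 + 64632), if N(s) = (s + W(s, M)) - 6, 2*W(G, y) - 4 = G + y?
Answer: 1948094/1163555 ≈ 1.6743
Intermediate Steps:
M = 1/15 (M = 1/(3*(6 - 1)) = (1/3)/5 = (1/3)*(1/5) = 1/15 ≈ 0.066667)
W(G, y) = 2 + G/2 + y/2 (W(G, y) = 2 + (G + y)/2 = 2 + (G/2 + y/2) = 2 + G/2 + y/2)
N(s) = -119/30 + 3*s/2 (N(s) = (s + (2 + s/2 + (1/2)*(1/15))) - 6 = (s + (2 + s/2 + 1/30)) - 6 = (s + (61/30 + s/2)) - 6 = (61/30 + 3*s/2) - 6 = -119/30 + 3*s/2)
((-139891 - 248354) + N(-150)*6)/(-297343 + 64632) = ((-139891 - 248354) + (-119/30 + (3/2)*(-150))*6)/(-297343 + 64632) = (-388245 + (-119/30 - 225)*6)/(-232711) = (-388245 - 6869/30*6)*(-1/232711) = (-388245 - 6869/5)*(-1/232711) = -1948094/5*(-1/232711) = 1948094/1163555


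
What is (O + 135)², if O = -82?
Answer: 2809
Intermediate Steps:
(O + 135)² = (-82 + 135)² = 53² = 2809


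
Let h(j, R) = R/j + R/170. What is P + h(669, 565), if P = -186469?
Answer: -4241329067/22746 ≈ -1.8646e+5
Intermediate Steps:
h(j, R) = R/170 + R/j (h(j, R) = R/j + R*(1/170) = R/j + R/170 = R/170 + R/j)
P + h(669, 565) = -186469 + ((1/170)*565 + 565/669) = -186469 + (113/34 + 565*(1/669)) = -186469 + (113/34 + 565/669) = -186469 + 94807/22746 = -4241329067/22746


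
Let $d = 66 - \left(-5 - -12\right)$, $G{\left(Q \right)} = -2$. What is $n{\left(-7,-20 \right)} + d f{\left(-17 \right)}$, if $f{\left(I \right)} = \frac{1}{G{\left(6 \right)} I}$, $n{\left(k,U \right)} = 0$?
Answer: $\frac{59}{34} \approx 1.7353$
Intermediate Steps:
$f{\left(I \right)} = - \frac{1}{2 I}$ ($f{\left(I \right)} = \frac{1}{\left(-2\right) I} = - \frac{1}{2 I}$)
$d = 59$ ($d = 66 - \left(-5 + 12\right) = 66 - 7 = 59$)
$n{\left(-7,-20 \right)} + d f{\left(-17 \right)} = 0 + 59 \left(- \frac{1}{2 \left(-17\right)}\right) = 0 + 59 \left(\left(- \frac{1}{2}\right) \left(- \frac{1}{17}\right)\right) = 0 + 59 \cdot \frac{1}{34} = 0 + \frac{59}{34} = \frac{59}{34}$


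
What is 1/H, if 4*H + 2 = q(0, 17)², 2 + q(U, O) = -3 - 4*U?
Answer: 4/23 ≈ 0.17391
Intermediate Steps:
q(U, O) = -5 - 4*U (q(U, O) = -2 + (-3 - 4*U) = -5 - 4*U)
H = 23/4 (H = -½ + (-5 - 4*0)²/4 = -½ + (-5 + 0)²/4 = -½ + (¼)*(-5)² = -½ + (¼)*25 = -½ + 25/4 = 23/4 ≈ 5.7500)
1/H = 1/(23/4) = 4/23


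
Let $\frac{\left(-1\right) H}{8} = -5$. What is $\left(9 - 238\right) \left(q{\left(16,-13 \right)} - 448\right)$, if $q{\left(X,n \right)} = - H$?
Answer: $111752$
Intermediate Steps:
$H = 40$ ($H = \left(-8\right) \left(-5\right) = 40$)
$q{\left(X,n \right)} = -40$ ($q{\left(X,n \right)} = \left(-1\right) 40 = -40$)
$\left(9 - 238\right) \left(q{\left(16,-13 \right)} - 448\right) = \left(9 - 238\right) \left(-40 - 448\right) = \left(-229\right) \left(-488\right) = 111752$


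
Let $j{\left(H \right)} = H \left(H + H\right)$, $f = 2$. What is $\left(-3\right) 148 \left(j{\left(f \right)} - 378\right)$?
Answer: $164280$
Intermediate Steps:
$j{\left(H \right)} = 2 H^{2}$ ($j{\left(H \right)} = H 2 H = 2 H^{2}$)
$\left(-3\right) 148 \left(j{\left(f \right)} - 378\right) = \left(-3\right) 148 \left(2 \cdot 2^{2} - 378\right) = - 444 \left(2 \cdot 4 - 378\right) = - 444 \left(8 - 378\right) = \left(-444\right) \left(-370\right) = 164280$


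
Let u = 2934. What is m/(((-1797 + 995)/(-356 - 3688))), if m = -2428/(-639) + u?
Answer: 1265269196/85413 ≈ 14814.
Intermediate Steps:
m = 1877254/639 (m = -2428/(-639) + 2934 = -2428*(-1/639) + 2934 = 2428/639 + 2934 = 1877254/639 ≈ 2937.8)
m/(((-1797 + 995)/(-356 - 3688))) = 1877254/(639*(((-1797 + 995)/(-356 - 3688)))) = 1877254/(639*((-802/(-4044)))) = 1877254/(639*((-802*(-1/4044)))) = 1877254/(639*(401/2022)) = (1877254/639)*(2022/401) = 1265269196/85413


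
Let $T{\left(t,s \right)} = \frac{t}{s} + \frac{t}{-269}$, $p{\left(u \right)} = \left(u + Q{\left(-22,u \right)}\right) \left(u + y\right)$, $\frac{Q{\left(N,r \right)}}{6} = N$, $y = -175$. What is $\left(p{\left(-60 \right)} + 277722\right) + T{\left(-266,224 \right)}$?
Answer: $\frac{1389511113}{4304} \approx 3.2284 \cdot 10^{5}$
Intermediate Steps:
$Q{\left(N,r \right)} = 6 N$
$p{\left(u \right)} = \left(-175 + u\right) \left(-132 + u\right)$ ($p{\left(u \right)} = \left(u + 6 \left(-22\right)\right) \left(u - 175\right) = \left(u - 132\right) \left(-175 + u\right) = \left(-132 + u\right) \left(-175 + u\right) = \left(-175 + u\right) \left(-132 + u\right)$)
$T{\left(t,s \right)} = - \frac{t}{269} + \frac{t}{s}$ ($T{\left(t,s \right)} = \frac{t}{s} + t \left(- \frac{1}{269}\right) = \frac{t}{s} - \frac{t}{269} = - \frac{t}{269} + \frac{t}{s}$)
$\left(p{\left(-60 \right)} + 277722\right) + T{\left(-266,224 \right)} = \left(\left(23100 + \left(-60\right)^{2} - -18420\right) + 277722\right) - \left(- \frac{266}{269} + \frac{266}{224}\right) = \left(\left(23100 + 3600 + 18420\right) + 277722\right) + \left(\frac{266}{269} - \frac{19}{16}\right) = \left(45120 + 277722\right) + \left(\frac{266}{269} - \frac{19}{16}\right) = 322842 - \frac{855}{4304} = \frac{1389511113}{4304}$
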